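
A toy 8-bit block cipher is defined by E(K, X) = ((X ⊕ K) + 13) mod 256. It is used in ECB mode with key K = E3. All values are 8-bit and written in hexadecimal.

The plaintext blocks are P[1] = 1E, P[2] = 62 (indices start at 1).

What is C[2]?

C[2] = 94

ECB encryption: C_i = E(K, P_i).
C[2]: E(K, 62) = 94.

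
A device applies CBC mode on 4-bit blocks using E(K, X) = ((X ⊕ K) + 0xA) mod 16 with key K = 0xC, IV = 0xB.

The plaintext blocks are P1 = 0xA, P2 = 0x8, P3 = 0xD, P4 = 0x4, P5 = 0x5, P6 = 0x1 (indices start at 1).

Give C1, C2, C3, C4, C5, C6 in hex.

CBC encryption: C_i = E(K, P_i ⊕ C_{i−1}), with C_{0} = IV.
C1: P1 ⊕ 0xB = 0x1; E(K, 0x1) = 0x7.
C2: P2 ⊕ 0x7 = 0xF; E(K, 0xF) = 0xD.
C3: P3 ⊕ 0xD = 0x0; E(K, 0x0) = 0x6.
C4: P4 ⊕ 0x6 = 0x2; E(K, 0x2) = 0x8.
C5: P5 ⊕ 0x8 = 0xD; E(K, 0xD) = 0xB.
C6: P6 ⊕ 0xB = 0xA; E(K, 0xA) = 0x0.

C1 = 0x7, C2 = 0xD, C3 = 0x6, C4 = 0x8, C5 = 0xB, C6 = 0x0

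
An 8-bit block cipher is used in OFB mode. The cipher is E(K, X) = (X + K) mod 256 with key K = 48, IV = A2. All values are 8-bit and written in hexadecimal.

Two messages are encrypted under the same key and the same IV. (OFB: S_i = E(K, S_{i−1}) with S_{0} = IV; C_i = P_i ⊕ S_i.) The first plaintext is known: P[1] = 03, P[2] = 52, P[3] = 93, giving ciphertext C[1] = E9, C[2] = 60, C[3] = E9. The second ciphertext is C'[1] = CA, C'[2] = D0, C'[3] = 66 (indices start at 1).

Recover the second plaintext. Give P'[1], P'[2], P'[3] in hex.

In OFB with a reused IV, both messages share the same keystream S_i, so C_i ⊕ C'_i = P_i ⊕ P'_i and thus P'_i = P_i ⊕ C_i ⊕ C'_i.
P'[1]: 03 ⊕ E9 ⊕ CA = 20.
P'[2]: 52 ⊕ 60 ⊕ D0 = E2.
P'[3]: 93 ⊕ E9 ⊕ 66 = 1C.

P'[1] = 20, P'[2] = E2, P'[3] = 1C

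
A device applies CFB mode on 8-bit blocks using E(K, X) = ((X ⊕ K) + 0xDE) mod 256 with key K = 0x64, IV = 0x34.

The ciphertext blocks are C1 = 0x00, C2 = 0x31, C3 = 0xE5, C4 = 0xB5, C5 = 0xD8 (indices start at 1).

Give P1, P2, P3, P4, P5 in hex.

CFB decryption: P_i = C_i ⊕ E(K, C_{i−1}), with C_{0} = IV.
P1: E(K, 0x34) = 0x2E; 0x00 ⊕ 0x2E = 0x2E.
P2: E(K, 0x00) = 0x42; 0x31 ⊕ 0x42 = 0x73.
P3: E(K, 0x31) = 0x33; 0xE5 ⊕ 0x33 = 0xD6.
P4: E(K, 0xE5) = 0x5F; 0xB5 ⊕ 0x5F = 0xEA.
P5: E(K, 0xB5) = 0xAF; 0xD8 ⊕ 0xAF = 0x77.

P1 = 0x2E, P2 = 0x73, P3 = 0xD6, P4 = 0xEA, P5 = 0x77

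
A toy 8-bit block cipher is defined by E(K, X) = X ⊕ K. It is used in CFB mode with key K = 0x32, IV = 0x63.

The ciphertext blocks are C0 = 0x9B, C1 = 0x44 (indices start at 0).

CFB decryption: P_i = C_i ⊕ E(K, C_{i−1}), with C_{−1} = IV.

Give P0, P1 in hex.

P0: E(K, 0x63) = 0x51; 0x9B ⊕ 0x51 = 0xCA.
P1: E(K, 0x9B) = 0xA9; 0x44 ⊕ 0xA9 = 0xED.

P0 = 0xCA, P1 = 0xED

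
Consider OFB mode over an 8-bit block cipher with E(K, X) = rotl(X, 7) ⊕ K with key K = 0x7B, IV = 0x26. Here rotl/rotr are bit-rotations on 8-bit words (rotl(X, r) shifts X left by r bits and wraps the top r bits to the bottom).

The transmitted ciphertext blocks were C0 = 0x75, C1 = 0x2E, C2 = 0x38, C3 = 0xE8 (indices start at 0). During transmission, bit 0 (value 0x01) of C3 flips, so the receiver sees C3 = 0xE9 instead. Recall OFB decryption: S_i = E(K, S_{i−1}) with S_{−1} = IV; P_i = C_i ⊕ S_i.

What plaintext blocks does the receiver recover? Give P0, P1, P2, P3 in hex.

Only C3 changed, to 0xE9. In OFB, a change in C_i flips the same bit in P_i only; the keystream is unaffected. Decrypting the received ciphertext:
P0: S = E(K, 0x26) = 0x68; 0x75 ⊕ 0x68 = 0x1D.
P1: S = E(K, 0x68) = 0x4F; 0x2E ⊕ 0x4F = 0x61.
P2: S = E(K, 0x4F) = 0xDC; 0x38 ⊕ 0xDC = 0xE4.
P3: S = E(K, 0xDC) = 0x15; 0xE9 ⊕ 0x15 = 0xFC.
Blocks that differ from the original plaintext: P3.

P0 = 0x1D, P1 = 0x61, P2 = 0xE4, P3 = 0xFC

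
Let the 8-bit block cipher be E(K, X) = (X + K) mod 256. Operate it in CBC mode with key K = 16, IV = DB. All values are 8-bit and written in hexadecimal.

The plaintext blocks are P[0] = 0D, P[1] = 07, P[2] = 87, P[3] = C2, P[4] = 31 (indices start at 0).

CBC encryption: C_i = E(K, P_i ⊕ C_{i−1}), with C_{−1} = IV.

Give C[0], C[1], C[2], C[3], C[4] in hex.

C[0] = EC, C[1] = 01, C[2] = 9C, C[3] = 74, C[4] = 5B

C[0]: P[0] ⊕ DB = D6; E(K, D6) = EC.
C[1]: P[1] ⊕ EC = EB; E(K, EB) = 01.
C[2]: P[2] ⊕ 01 = 86; E(K, 86) = 9C.
C[3]: P[3] ⊕ 9C = 5E; E(K, 5E) = 74.
C[4]: P[4] ⊕ 74 = 45; E(K, 45) = 5B.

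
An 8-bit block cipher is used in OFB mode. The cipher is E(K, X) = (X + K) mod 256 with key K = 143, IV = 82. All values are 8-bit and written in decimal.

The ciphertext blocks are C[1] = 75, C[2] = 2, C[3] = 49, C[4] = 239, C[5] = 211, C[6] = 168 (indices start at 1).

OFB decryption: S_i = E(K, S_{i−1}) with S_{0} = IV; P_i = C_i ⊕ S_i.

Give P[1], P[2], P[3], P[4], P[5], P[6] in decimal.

P[1]: S = E(K, 82) = 225; 75 ⊕ 225 = 170.
P[2]: S = E(K, 225) = 112; 2 ⊕ 112 = 114.
P[3]: S = E(K, 112) = 255; 49 ⊕ 255 = 206.
P[4]: S = E(K, 255) = 142; 239 ⊕ 142 = 97.
P[5]: S = E(K, 142) = 29; 211 ⊕ 29 = 206.
P[6]: S = E(K, 29) = 172; 168 ⊕ 172 = 4.

P[1] = 170, P[2] = 114, P[3] = 206, P[4] = 97, P[5] = 206, P[6] = 4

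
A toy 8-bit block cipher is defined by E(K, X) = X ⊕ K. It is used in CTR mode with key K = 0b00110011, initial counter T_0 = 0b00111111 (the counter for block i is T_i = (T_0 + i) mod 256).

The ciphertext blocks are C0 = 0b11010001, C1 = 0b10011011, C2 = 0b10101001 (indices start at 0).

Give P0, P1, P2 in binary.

CTR decryption: S_i = E(K, T_i) where T_i is the counter for block i; P_i = C_i ⊕ S_i.
P0: T = 0b00111111, S = E(K, T) = 0b00001100; 0b11010001 ⊕ 0b00001100 = 0b11011101.
P1: T = 0b01000000, S = E(K, T) = 0b01110011; 0b10011011 ⊕ 0b01110011 = 0b11101000.
P2: T = 0b01000001, S = E(K, T) = 0b01110010; 0b10101001 ⊕ 0b01110010 = 0b11011011.

P0 = 0b11011101, P1 = 0b11101000, P2 = 0b11011011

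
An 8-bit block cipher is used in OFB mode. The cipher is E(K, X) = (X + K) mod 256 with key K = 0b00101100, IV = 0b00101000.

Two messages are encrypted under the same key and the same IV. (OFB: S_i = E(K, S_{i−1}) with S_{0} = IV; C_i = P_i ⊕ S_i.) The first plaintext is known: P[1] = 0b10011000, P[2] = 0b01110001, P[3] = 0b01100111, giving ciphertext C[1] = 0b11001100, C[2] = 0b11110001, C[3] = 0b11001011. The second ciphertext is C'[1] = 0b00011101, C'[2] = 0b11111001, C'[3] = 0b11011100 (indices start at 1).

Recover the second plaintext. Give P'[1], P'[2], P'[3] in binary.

In OFB with a reused IV, both messages share the same keystream S_i, so C_i ⊕ C'_i = P_i ⊕ P'_i and thus P'_i = P_i ⊕ C_i ⊕ C'_i.
P'[1]: 0b10011000 ⊕ 0b11001100 ⊕ 0b00011101 = 0b01001001.
P'[2]: 0b01110001 ⊕ 0b11110001 ⊕ 0b11111001 = 0b01111001.
P'[3]: 0b01100111 ⊕ 0b11001011 ⊕ 0b11011100 = 0b01110000.

P'[1] = 0b01001001, P'[2] = 0b01111001, P'[3] = 0b01110000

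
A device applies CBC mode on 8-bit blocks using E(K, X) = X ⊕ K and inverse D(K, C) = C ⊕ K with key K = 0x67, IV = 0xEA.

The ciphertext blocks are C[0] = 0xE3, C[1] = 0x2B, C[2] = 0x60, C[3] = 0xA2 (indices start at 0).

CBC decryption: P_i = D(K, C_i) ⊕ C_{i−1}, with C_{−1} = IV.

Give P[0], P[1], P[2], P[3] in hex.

P[0] = 0x6E, P[1] = 0xAF, P[2] = 0x2C, P[3] = 0xA5

P[0]: D(K, 0xE3) = 0x84; 0x84 ⊕ 0xEA = 0x6E.
P[1]: D(K, 0x2B) = 0x4C; 0x4C ⊕ 0xE3 = 0xAF.
P[2]: D(K, 0x60) = 0x07; 0x07 ⊕ 0x2B = 0x2C.
P[3]: D(K, 0xA2) = 0xC5; 0xC5 ⊕ 0x60 = 0xA5.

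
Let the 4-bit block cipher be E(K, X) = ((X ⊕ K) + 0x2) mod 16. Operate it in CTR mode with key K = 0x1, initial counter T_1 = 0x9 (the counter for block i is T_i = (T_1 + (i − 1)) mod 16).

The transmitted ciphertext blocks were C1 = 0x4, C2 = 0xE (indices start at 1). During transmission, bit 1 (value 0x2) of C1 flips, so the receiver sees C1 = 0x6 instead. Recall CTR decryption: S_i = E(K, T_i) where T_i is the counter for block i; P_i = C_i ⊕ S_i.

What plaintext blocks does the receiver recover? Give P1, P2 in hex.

P1 = 0xC, P2 = 0x3

Only C1 changed, to 0x6. In CTR, a change in C_i flips the same bit in P_i only; the keystream is unaffected. Decrypting the received ciphertext:
P1: T = 0x9, S = E(K, T) = 0xA; 0x6 ⊕ 0xA = 0xC.
P2: T = 0xA, S = E(K, T) = 0xD; 0xE ⊕ 0xD = 0x3.
Blocks that differ from the original plaintext: P1.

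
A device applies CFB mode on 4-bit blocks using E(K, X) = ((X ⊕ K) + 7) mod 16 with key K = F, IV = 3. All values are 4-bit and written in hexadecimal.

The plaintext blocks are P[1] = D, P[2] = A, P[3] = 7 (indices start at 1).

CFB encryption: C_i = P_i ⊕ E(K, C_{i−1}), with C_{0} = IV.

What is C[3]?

C[1]: E(K, 3) = 3; D ⊕ 3 = E.
C[2]: E(K, E) = 8; A ⊕ 8 = 2.
C[3]: E(K, 2) = 4; 7 ⊕ 4 = 3.

C[3] = 3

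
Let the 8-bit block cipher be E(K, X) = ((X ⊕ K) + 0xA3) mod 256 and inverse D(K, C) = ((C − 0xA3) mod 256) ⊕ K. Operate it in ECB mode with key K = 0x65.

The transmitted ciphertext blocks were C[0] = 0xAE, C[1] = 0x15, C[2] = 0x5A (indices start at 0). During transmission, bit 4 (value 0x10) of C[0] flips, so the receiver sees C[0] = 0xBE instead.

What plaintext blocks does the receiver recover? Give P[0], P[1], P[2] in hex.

ECB decryption: P_i = D(K, C_i).
Only C[0] changed, to 0xBE. In ECB, a change in C_i affects only P_i. Decrypting the received ciphertext:
P[0]: D(K, 0xBE) = 0x7E.
P[1]: D(K, 0x15) = 0x17.
P[2]: D(K, 0x5A) = 0xD2.
Blocks that differ from the original plaintext: P[0].

P[0] = 0x7E, P[1] = 0x17, P[2] = 0xD2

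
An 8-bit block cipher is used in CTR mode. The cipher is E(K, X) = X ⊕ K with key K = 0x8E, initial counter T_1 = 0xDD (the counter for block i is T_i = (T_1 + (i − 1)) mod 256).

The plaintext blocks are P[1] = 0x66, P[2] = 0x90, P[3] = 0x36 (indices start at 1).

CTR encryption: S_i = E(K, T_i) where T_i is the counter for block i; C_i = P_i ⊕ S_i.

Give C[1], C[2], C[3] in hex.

C[1] = 0x35, C[2] = 0xC0, C[3] = 0x67

C[1]: T = 0xDD, S = E(K, T) = 0x53; 0x66 ⊕ 0x53 = 0x35.
C[2]: T = 0xDE, S = E(K, T) = 0x50; 0x90 ⊕ 0x50 = 0xC0.
C[3]: T = 0xDF, S = E(K, T) = 0x51; 0x36 ⊕ 0x51 = 0x67.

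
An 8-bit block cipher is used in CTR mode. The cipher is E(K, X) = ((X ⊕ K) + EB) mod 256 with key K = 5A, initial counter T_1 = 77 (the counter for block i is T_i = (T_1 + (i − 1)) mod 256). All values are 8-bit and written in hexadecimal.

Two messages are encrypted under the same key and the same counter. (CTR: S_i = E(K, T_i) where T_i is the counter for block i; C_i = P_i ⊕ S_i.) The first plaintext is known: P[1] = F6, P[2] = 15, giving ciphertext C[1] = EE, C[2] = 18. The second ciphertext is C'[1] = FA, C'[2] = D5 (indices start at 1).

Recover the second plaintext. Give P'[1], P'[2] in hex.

P'[1] = E2, P'[2] = D8

In CTR with a reused counter, both messages share the same keystream S_i, so C_i ⊕ C'_i = P_i ⊕ P'_i and thus P'_i = P_i ⊕ C_i ⊕ C'_i.
P'[1]: F6 ⊕ EE ⊕ FA = E2.
P'[2]: 15 ⊕ 18 ⊕ D5 = D8.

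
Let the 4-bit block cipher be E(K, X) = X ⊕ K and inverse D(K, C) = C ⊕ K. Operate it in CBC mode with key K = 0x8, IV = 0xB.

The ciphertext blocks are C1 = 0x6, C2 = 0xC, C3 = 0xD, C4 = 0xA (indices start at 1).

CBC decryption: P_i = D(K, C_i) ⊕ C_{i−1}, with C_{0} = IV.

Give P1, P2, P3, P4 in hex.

P1 = 0x5, P2 = 0x2, P3 = 0x9, P4 = 0xF

P1: D(K, 0x6) = 0xE; 0xE ⊕ 0xB = 0x5.
P2: D(K, 0xC) = 0x4; 0x4 ⊕ 0x6 = 0x2.
P3: D(K, 0xD) = 0x5; 0x5 ⊕ 0xC = 0x9.
P4: D(K, 0xA) = 0x2; 0x2 ⊕ 0xD = 0xF.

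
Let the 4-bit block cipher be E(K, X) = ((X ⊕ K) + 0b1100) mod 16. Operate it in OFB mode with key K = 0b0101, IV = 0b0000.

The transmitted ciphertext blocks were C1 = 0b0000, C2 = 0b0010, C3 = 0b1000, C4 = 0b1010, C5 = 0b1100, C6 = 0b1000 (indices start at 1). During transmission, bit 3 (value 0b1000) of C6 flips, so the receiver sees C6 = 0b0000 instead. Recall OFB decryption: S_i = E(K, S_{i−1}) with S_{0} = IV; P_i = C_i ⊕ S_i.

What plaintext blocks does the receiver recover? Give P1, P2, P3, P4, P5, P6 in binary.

Only C6 changed, to 0b0000. In OFB, a change in C_i flips the same bit in P_i only; the keystream is unaffected. Decrypting the received ciphertext:
P1: S = E(K, 0b0000) = 0b0001; 0b0000 ⊕ 0b0001 = 0b0001.
P2: S = E(K, 0b0001) = 0b0000; 0b0010 ⊕ 0b0000 = 0b0010.
P3: S = E(K, 0b0000) = 0b0001; 0b1000 ⊕ 0b0001 = 0b1001.
P4: S = E(K, 0b0001) = 0b0000; 0b1010 ⊕ 0b0000 = 0b1010.
P5: S = E(K, 0b0000) = 0b0001; 0b1100 ⊕ 0b0001 = 0b1101.
P6: S = E(K, 0b0001) = 0b0000; 0b0000 ⊕ 0b0000 = 0b0000.
Blocks that differ from the original plaintext: P6.

P1 = 0b0001, P2 = 0b0010, P3 = 0b1001, P4 = 0b1010, P5 = 0b1101, P6 = 0b0000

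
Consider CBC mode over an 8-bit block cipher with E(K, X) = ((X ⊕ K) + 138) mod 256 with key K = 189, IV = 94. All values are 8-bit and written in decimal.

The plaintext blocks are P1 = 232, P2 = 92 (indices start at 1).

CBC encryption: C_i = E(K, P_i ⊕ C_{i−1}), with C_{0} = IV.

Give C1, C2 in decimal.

C1 = 149, C2 = 254

C1: P1 ⊕ 94 = 182; E(K, 182) = 149.
C2: P2 ⊕ 149 = 201; E(K, 201) = 254.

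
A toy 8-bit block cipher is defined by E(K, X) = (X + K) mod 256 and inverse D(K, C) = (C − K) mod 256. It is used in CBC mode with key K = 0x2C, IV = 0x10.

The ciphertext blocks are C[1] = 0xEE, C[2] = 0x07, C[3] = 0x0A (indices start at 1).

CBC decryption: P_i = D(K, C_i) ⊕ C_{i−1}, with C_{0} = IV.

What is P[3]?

P[3] = 0xD9

P[3]: D(K, 0x0A) = 0xDE; 0xDE ⊕ 0x07 = 0xD9.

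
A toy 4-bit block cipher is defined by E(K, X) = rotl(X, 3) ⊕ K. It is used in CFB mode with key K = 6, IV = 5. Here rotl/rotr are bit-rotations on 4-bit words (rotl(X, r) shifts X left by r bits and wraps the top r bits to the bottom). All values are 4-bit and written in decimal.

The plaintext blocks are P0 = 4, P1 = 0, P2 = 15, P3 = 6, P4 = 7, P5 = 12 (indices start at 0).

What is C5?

CFB encryption: C_i = P_i ⊕ E(K, C_{i−1}), with C_{−1} = IV.
C0: E(K, 5) = 12; 4 ⊕ 12 = 8.
C1: E(K, 8) = 2; 0 ⊕ 2 = 2.
C2: E(K, 2) = 7; 15 ⊕ 7 = 8.
C3: E(K, 8) = 2; 6 ⊕ 2 = 4.
C4: E(K, 4) = 4; 7 ⊕ 4 = 3.
C5: E(K, 3) = 15; 12 ⊕ 15 = 3.

C5 = 3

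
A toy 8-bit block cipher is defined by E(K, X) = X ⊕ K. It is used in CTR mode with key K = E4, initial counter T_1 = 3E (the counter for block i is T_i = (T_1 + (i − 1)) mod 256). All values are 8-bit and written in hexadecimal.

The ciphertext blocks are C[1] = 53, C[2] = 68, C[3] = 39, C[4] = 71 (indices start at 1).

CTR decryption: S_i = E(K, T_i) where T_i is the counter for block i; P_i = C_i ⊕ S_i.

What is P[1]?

P[1] = 89

P[1]: T = 3E, S = E(K, T) = DA; 53 ⊕ DA = 89.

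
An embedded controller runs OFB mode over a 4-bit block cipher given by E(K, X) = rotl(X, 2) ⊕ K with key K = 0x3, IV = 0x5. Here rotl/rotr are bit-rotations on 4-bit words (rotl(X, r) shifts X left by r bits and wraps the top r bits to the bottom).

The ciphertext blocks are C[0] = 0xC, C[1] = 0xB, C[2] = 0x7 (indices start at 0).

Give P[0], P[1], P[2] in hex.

P[0] = 0xA, P[1] = 0x1, P[2] = 0xE

OFB decryption: S_i = E(K, S_{i−1}) with S_{−1} = IV; P_i = C_i ⊕ S_i.
P[0]: S = E(K, 0x5) = 0x6; 0xC ⊕ 0x6 = 0xA.
P[1]: S = E(K, 0x6) = 0xA; 0xB ⊕ 0xA = 0x1.
P[2]: S = E(K, 0xA) = 0x9; 0x7 ⊕ 0x9 = 0xE.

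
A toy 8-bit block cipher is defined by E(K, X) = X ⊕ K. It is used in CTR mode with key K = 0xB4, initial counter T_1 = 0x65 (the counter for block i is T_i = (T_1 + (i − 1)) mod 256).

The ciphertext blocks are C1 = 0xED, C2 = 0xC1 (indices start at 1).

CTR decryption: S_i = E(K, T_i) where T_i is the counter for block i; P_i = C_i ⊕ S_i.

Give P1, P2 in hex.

P1 = 0x3C, P2 = 0x13

P1: T = 0x65, S = E(K, T) = 0xD1; 0xED ⊕ 0xD1 = 0x3C.
P2: T = 0x66, S = E(K, T) = 0xD2; 0xC1 ⊕ 0xD2 = 0x13.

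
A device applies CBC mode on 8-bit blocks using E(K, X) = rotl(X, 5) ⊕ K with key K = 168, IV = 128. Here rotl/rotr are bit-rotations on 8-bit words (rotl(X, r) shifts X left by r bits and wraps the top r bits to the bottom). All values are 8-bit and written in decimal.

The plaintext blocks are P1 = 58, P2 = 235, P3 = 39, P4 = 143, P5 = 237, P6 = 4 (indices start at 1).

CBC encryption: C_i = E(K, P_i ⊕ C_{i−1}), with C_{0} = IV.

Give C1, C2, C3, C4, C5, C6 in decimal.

C1 = 255, C2 = 42, C3 = 9, C4 = 120, C5 = 26, C6 = 107

C1: P1 ⊕ 128 = 186; E(K, 186) = 255.
C2: P2 ⊕ 255 = 20; E(K, 20) = 42.
C3: P3 ⊕ 42 = 13; E(K, 13) = 9.
C4: P4 ⊕ 9 = 134; E(K, 134) = 120.
C5: P5 ⊕ 120 = 149; E(K, 149) = 26.
C6: P6 ⊕ 26 = 30; E(K, 30) = 107.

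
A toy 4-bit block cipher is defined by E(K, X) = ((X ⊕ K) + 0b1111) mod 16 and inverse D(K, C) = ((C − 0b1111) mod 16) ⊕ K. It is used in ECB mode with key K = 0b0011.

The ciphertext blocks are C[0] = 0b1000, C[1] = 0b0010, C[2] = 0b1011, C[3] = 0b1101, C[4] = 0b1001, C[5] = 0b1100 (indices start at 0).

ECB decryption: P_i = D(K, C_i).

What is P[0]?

P[0] = 0b1010

P[0]: D(K, 0b1000) = 0b1010.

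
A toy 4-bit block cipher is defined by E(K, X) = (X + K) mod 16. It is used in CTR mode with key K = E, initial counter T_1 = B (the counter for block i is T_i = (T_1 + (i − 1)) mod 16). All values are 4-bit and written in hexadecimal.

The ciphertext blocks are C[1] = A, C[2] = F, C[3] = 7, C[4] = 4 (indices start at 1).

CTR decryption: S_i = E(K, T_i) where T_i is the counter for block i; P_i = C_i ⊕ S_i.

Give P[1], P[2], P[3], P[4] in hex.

P[1] = 3, P[2] = 5, P[3] = C, P[4] = 8

P[1]: T = B, S = E(K, T) = 9; A ⊕ 9 = 3.
P[2]: T = C, S = E(K, T) = A; F ⊕ A = 5.
P[3]: T = D, S = E(K, T) = B; 7 ⊕ B = C.
P[4]: T = E, S = E(K, T) = C; 4 ⊕ C = 8.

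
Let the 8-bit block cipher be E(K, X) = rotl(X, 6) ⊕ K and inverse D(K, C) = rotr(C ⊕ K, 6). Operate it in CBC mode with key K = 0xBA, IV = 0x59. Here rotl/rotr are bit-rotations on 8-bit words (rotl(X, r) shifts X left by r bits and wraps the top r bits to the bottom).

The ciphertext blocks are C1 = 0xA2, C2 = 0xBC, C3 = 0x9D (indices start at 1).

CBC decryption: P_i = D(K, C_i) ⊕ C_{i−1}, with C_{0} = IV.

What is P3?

P3: D(K, 0x9D) = 0x9C; 0x9C ⊕ 0xBC = 0x20.

P3 = 0x20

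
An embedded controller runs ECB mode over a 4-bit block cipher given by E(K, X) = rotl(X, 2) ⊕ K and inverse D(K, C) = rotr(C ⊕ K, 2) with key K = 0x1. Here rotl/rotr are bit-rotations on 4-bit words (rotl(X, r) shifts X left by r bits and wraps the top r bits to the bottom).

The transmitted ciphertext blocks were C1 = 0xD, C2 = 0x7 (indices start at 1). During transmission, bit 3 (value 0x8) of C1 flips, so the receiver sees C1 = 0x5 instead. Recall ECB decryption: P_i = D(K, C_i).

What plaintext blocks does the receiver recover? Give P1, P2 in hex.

P1 = 0x1, P2 = 0x9

Only C1 changed, to 0x5. In ECB, a change in C_i affects only P_i. Decrypting the received ciphertext:
P1: D(K, 0x5) = 0x1.
P2: D(K, 0x7) = 0x9.
Blocks that differ from the original plaintext: P1.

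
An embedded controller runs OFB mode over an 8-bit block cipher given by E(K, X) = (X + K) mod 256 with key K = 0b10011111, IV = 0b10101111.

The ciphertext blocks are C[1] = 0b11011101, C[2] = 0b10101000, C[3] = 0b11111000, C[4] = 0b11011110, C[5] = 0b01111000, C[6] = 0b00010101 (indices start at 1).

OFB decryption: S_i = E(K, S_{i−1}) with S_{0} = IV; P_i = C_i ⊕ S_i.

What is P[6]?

P[6] = 0b01111100

P[1]: S = E(K, 0b10101111) = 0b01001110; 0b11011101 ⊕ 0b01001110 = 0b10010011.
P[2]: S = E(K, 0b01001110) = 0b11101101; 0b10101000 ⊕ 0b11101101 = 0b01000101.
P[3]: S = E(K, 0b11101101) = 0b10001100; 0b11111000 ⊕ 0b10001100 = 0b01110100.
P[4]: S = E(K, 0b10001100) = 0b00101011; 0b11011110 ⊕ 0b00101011 = 0b11110101.
P[5]: S = E(K, 0b00101011) = 0b11001010; 0b01111000 ⊕ 0b11001010 = 0b10110010.
P[6]: S = E(K, 0b11001010) = 0b01101001; 0b00010101 ⊕ 0b01101001 = 0b01111100.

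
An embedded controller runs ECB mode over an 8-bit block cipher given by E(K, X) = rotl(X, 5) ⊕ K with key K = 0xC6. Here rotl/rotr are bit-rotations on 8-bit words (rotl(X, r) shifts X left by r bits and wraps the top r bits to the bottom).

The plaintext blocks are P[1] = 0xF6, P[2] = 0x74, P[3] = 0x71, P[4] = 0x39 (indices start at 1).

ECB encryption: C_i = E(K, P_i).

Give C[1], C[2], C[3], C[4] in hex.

C[1]: E(K, 0xF6) = 0x18.
C[2]: E(K, 0x74) = 0x48.
C[3]: E(K, 0x71) = 0xE8.
C[4]: E(K, 0x39) = 0xE1.

C[1] = 0x18, C[2] = 0x48, C[3] = 0xE8, C[4] = 0xE1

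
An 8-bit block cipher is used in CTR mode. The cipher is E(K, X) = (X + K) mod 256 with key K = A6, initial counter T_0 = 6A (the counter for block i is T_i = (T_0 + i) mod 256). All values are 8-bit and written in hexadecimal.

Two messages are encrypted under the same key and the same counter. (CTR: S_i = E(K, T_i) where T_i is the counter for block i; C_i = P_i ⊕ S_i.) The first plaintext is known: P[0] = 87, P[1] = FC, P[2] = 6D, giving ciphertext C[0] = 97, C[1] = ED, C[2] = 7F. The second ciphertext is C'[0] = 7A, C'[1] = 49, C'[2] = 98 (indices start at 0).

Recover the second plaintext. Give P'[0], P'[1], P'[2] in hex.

P'[0] = 6A, P'[1] = 58, P'[2] = 8A

In CTR with a reused counter, both messages share the same keystream S_i, so C_i ⊕ C'_i = P_i ⊕ P'_i and thus P'_i = P_i ⊕ C_i ⊕ C'_i.
P'[0]: 87 ⊕ 97 ⊕ 7A = 6A.
P'[1]: FC ⊕ ED ⊕ 49 = 58.
P'[2]: 6D ⊕ 7F ⊕ 98 = 8A.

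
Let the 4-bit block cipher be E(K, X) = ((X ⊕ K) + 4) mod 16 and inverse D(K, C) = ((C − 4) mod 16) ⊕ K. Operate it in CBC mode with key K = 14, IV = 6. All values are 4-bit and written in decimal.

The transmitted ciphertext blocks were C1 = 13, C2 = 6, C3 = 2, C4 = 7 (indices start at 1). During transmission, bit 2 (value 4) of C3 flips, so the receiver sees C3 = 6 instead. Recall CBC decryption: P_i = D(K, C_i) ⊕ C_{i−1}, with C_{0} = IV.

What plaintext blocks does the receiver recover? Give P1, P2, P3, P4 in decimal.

Only C3 changed, to 6. In CBC, a change in C_i garbles P_i and flips the same bit in P_{i+1}. Decrypting the received ciphertext:
P1: D(K, 13) = 7; 7 ⊕ 6 = 1.
P2: D(K, 6) = 12; 12 ⊕ 13 = 1.
P3: D(K, 6) = 12; 12 ⊕ 6 = 10.
P4: D(K, 7) = 13; 13 ⊕ 6 = 11.
Blocks that differ from the original plaintext: P3, P4.

P1 = 1, P2 = 1, P3 = 10, P4 = 11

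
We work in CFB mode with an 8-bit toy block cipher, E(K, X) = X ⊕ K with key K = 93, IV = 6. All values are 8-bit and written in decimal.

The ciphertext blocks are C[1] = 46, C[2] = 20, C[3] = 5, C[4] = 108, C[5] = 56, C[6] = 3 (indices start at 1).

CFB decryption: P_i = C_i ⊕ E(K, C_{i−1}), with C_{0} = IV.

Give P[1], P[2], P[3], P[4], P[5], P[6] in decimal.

P[1]: E(K, 6) = 91; 46 ⊕ 91 = 117.
P[2]: E(K, 46) = 115; 20 ⊕ 115 = 103.
P[3]: E(K, 20) = 73; 5 ⊕ 73 = 76.
P[4]: E(K, 5) = 88; 108 ⊕ 88 = 52.
P[5]: E(K, 108) = 49; 56 ⊕ 49 = 9.
P[6]: E(K, 56) = 101; 3 ⊕ 101 = 102.

P[1] = 117, P[2] = 103, P[3] = 76, P[4] = 52, P[5] = 9, P[6] = 102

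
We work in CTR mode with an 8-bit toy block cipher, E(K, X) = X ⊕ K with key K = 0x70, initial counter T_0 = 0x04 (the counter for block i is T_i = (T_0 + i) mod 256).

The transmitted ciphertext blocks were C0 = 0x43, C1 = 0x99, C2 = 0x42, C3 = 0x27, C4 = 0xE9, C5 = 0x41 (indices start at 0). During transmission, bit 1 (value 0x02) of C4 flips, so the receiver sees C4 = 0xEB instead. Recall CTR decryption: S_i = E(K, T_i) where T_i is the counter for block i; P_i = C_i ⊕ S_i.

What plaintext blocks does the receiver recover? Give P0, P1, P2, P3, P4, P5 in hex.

Only C4 changed, to 0xEB. In CTR, a change in C_i flips the same bit in P_i only; the keystream is unaffected. Decrypting the received ciphertext:
P0: T = 0x04, S = E(K, T) = 0x74; 0x43 ⊕ 0x74 = 0x37.
P1: T = 0x05, S = E(K, T) = 0x75; 0x99 ⊕ 0x75 = 0xEC.
P2: T = 0x06, S = E(K, T) = 0x76; 0x42 ⊕ 0x76 = 0x34.
P3: T = 0x07, S = E(K, T) = 0x77; 0x27 ⊕ 0x77 = 0x50.
P4: T = 0x08, S = E(K, T) = 0x78; 0xEB ⊕ 0x78 = 0x93.
P5: T = 0x09, S = E(K, T) = 0x79; 0x41 ⊕ 0x79 = 0x38.
Blocks that differ from the original plaintext: P4.

P0 = 0x37, P1 = 0xEC, P2 = 0x34, P3 = 0x50, P4 = 0x93, P5 = 0x38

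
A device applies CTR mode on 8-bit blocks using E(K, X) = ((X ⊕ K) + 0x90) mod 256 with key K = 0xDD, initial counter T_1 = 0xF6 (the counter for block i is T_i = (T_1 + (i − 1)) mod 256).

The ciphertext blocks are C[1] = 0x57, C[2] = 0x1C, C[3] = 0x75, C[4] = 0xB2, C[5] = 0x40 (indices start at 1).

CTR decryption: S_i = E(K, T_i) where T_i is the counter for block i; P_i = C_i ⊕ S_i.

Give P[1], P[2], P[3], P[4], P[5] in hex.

P[1]: T = 0xF6, S = E(K, T) = 0xBB; 0x57 ⊕ 0xBB = 0xEC.
P[2]: T = 0xF7, S = E(K, T) = 0xBA; 0x1C ⊕ 0xBA = 0xA6.
P[3]: T = 0xF8, S = E(K, T) = 0xB5; 0x75 ⊕ 0xB5 = 0xC0.
P[4]: T = 0xF9, S = E(K, T) = 0xB4; 0xB2 ⊕ 0xB4 = 0x06.
P[5]: T = 0xFA, S = E(K, T) = 0xB7; 0x40 ⊕ 0xB7 = 0xF7.

P[1] = 0xEC, P[2] = 0xA6, P[3] = 0xC0, P[4] = 0x06, P[5] = 0xF7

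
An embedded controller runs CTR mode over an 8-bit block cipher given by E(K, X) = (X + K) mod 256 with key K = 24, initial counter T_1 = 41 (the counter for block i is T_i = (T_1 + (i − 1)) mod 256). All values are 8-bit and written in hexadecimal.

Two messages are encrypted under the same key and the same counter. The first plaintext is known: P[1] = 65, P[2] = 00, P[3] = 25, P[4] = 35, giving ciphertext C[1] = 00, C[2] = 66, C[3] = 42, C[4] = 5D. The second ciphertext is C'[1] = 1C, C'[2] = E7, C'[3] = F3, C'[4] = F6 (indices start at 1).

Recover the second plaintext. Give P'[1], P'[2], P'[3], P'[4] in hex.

In CTR with a reused counter, both messages share the same keystream S_i, so C_i ⊕ C'_i = P_i ⊕ P'_i and thus P'_i = P_i ⊕ C_i ⊕ C'_i.
P'[1]: 65 ⊕ 00 ⊕ 1C = 79.
P'[2]: 00 ⊕ 66 ⊕ E7 = 81.
P'[3]: 25 ⊕ 42 ⊕ F3 = 94.
P'[4]: 35 ⊕ 5D ⊕ F6 = 9E.

P'[1] = 79, P'[2] = 81, P'[3] = 94, P'[4] = 9E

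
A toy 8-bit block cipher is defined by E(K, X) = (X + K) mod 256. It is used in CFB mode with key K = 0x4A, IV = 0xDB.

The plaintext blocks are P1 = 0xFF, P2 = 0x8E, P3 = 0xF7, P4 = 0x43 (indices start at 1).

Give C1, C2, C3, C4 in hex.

C1 = 0xDA, C2 = 0xAA, C3 = 0x03, C4 = 0x0E

CFB encryption: C_i = P_i ⊕ E(K, C_{i−1}), with C_{0} = IV.
C1: E(K, 0xDB) = 0x25; 0xFF ⊕ 0x25 = 0xDA.
C2: E(K, 0xDA) = 0x24; 0x8E ⊕ 0x24 = 0xAA.
C3: E(K, 0xAA) = 0xF4; 0xF7 ⊕ 0xF4 = 0x03.
C4: E(K, 0x03) = 0x4D; 0x43 ⊕ 0x4D = 0x0E.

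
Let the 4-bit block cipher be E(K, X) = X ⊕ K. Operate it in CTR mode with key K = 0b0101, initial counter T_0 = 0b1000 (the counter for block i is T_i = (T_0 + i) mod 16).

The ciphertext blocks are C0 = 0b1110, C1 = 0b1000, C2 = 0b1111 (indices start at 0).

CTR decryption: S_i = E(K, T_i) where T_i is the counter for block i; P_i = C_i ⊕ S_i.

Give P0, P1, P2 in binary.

P0 = 0b0011, P1 = 0b0100, P2 = 0b0000

P0: T = 0b1000, S = E(K, T) = 0b1101; 0b1110 ⊕ 0b1101 = 0b0011.
P1: T = 0b1001, S = E(K, T) = 0b1100; 0b1000 ⊕ 0b1100 = 0b0100.
P2: T = 0b1010, S = E(K, T) = 0b1111; 0b1111 ⊕ 0b1111 = 0b0000.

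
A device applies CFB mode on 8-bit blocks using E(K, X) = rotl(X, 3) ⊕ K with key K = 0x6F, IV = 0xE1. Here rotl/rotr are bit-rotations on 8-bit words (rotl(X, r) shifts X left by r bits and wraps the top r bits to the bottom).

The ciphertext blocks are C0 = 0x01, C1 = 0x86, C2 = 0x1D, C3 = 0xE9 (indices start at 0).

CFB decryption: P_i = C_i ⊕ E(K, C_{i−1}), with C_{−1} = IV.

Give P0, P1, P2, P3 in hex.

P0: E(K, 0xE1) = 0x60; 0x01 ⊕ 0x60 = 0x61.
P1: E(K, 0x01) = 0x67; 0x86 ⊕ 0x67 = 0xE1.
P2: E(K, 0x86) = 0x5B; 0x1D ⊕ 0x5B = 0x46.
P3: E(K, 0x1D) = 0x87; 0xE9 ⊕ 0x87 = 0x6E.

P0 = 0x61, P1 = 0xE1, P2 = 0x46, P3 = 0x6E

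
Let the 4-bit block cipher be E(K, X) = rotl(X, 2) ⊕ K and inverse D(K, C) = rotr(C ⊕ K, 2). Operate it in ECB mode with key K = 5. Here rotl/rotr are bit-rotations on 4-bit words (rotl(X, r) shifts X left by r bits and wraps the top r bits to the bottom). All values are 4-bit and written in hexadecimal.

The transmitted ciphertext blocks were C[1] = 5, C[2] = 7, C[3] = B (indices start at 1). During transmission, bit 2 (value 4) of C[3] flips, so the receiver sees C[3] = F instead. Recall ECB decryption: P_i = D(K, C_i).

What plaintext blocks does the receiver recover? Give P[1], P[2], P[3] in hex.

P[1] = 0, P[2] = 8, P[3] = A

Only C[3] changed, to F. In ECB, a change in C_i affects only P_i. Decrypting the received ciphertext:
P[1]: D(K, 5) = 0.
P[2]: D(K, 7) = 8.
P[3]: D(K, F) = A.
Blocks that differ from the original plaintext: P[3].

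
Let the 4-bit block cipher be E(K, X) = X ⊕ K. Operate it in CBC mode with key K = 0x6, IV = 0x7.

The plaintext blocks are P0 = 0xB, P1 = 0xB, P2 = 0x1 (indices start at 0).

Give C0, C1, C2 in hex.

CBC encryption: C_i = E(K, P_i ⊕ C_{i−1}), with C_{−1} = IV.
C0: P0 ⊕ 0x7 = 0xC; E(K, 0xC) = 0xA.
C1: P1 ⊕ 0xA = 0x1; E(K, 0x1) = 0x7.
C2: P2 ⊕ 0x7 = 0x6; E(K, 0x6) = 0x0.

C0 = 0xA, C1 = 0x7, C2 = 0x0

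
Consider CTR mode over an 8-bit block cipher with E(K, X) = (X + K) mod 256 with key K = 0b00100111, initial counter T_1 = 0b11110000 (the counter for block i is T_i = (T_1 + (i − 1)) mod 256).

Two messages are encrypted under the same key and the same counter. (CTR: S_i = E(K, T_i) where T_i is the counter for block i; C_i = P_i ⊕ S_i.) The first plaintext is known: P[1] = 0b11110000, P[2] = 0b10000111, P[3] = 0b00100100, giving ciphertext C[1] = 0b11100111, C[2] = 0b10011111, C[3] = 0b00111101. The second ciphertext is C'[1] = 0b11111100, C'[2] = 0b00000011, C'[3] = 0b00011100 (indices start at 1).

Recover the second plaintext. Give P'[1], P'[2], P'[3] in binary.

In CTR with a reused counter, both messages share the same keystream S_i, so C_i ⊕ C'_i = P_i ⊕ P'_i and thus P'_i = P_i ⊕ C_i ⊕ C'_i.
P'[1]: 0b11110000 ⊕ 0b11100111 ⊕ 0b11111100 = 0b11101011.
P'[2]: 0b10000111 ⊕ 0b10011111 ⊕ 0b00000011 = 0b00011011.
P'[3]: 0b00100100 ⊕ 0b00111101 ⊕ 0b00011100 = 0b00000101.

P'[1] = 0b11101011, P'[2] = 0b00011011, P'[3] = 0b00000101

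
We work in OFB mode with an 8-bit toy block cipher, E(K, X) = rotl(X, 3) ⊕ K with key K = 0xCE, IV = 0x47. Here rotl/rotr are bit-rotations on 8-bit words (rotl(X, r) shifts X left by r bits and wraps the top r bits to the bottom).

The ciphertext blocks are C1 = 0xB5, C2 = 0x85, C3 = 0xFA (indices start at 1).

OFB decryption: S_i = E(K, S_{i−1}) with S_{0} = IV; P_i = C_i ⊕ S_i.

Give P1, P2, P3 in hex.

P1 = 0x41, P2 = 0xEC, P3 = 0x7F

P1: S = E(K, 0x47) = 0xF4; 0xB5 ⊕ 0xF4 = 0x41.
P2: S = E(K, 0xF4) = 0x69; 0x85 ⊕ 0x69 = 0xEC.
P3: S = E(K, 0x69) = 0x85; 0xFA ⊕ 0x85 = 0x7F.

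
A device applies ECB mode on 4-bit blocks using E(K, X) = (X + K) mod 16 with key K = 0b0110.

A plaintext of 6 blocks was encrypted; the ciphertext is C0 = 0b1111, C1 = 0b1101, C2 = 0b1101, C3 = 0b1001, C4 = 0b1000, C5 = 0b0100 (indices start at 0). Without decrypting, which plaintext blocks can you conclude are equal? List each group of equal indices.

P1 = P2

ECB encrypts each block independently with the same key, so equal ciphertext blocks imply equal plaintext blocks.
C1 = C2 = 0b1101, so P1 = P2.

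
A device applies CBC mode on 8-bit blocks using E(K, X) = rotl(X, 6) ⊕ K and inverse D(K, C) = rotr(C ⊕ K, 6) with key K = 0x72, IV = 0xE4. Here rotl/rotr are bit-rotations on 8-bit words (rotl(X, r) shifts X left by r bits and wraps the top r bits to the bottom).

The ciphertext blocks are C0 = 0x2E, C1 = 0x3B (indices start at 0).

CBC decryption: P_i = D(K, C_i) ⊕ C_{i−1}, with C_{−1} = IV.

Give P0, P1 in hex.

P0: D(K, 0x2E) = 0x71; 0x71 ⊕ 0xE4 = 0x95.
P1: D(K, 0x3B) = 0x25; 0x25 ⊕ 0x2E = 0x0B.

P0 = 0x95, P1 = 0x0B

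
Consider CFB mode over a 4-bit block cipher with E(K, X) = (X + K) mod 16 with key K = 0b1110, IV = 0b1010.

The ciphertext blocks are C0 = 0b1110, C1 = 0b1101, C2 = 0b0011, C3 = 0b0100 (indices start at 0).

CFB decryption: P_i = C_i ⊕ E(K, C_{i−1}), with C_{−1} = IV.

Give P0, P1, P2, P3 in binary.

P0 = 0b0110, P1 = 0b0001, P2 = 0b1000, P3 = 0b0101

P0: E(K, 0b1010) = 0b1000; 0b1110 ⊕ 0b1000 = 0b0110.
P1: E(K, 0b1110) = 0b1100; 0b1101 ⊕ 0b1100 = 0b0001.
P2: E(K, 0b1101) = 0b1011; 0b0011 ⊕ 0b1011 = 0b1000.
P3: E(K, 0b0011) = 0b0001; 0b0100 ⊕ 0b0001 = 0b0101.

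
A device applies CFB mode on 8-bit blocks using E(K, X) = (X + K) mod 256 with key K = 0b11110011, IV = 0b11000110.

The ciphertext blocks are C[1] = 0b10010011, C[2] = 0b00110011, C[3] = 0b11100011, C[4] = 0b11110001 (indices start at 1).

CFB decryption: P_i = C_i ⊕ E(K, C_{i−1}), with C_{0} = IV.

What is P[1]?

P[1] = 0b00101010

P[1]: E(K, 0b11000110) = 0b10111001; 0b10010011 ⊕ 0b10111001 = 0b00101010.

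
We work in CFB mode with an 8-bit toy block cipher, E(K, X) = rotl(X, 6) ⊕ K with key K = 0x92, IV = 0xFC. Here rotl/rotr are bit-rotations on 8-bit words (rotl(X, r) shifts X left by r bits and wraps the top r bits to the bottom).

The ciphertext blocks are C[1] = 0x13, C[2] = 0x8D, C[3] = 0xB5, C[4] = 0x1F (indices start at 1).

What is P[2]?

P[2] = 0xDB

CFB decryption: P_i = C_i ⊕ E(K, C_{i−1}), with C_{0} = IV.
P[2]: E(K, 0x13) = 0x56; 0x8D ⊕ 0x56 = 0xDB.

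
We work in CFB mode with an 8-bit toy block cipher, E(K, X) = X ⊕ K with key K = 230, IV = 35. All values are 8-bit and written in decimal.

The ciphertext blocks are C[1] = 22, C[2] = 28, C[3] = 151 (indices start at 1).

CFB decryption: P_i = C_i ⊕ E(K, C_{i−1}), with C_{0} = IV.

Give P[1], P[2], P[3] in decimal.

P[1] = 211, P[2] = 236, P[3] = 109

P[1]: E(K, 35) = 197; 22 ⊕ 197 = 211.
P[2]: E(K, 22) = 240; 28 ⊕ 240 = 236.
P[3]: E(K, 28) = 250; 151 ⊕ 250 = 109.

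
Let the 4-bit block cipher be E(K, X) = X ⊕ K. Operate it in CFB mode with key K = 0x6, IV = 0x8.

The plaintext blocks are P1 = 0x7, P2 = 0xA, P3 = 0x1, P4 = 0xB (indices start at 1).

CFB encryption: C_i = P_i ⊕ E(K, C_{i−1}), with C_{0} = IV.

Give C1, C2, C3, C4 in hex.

C1 = 0x9, C2 = 0x5, C3 = 0x2, C4 = 0xF

C1: E(K, 0x8) = 0xE; 0x7 ⊕ 0xE = 0x9.
C2: E(K, 0x9) = 0xF; 0xA ⊕ 0xF = 0x5.
C3: E(K, 0x5) = 0x3; 0x1 ⊕ 0x3 = 0x2.
C4: E(K, 0x2) = 0x4; 0xB ⊕ 0x4 = 0xF.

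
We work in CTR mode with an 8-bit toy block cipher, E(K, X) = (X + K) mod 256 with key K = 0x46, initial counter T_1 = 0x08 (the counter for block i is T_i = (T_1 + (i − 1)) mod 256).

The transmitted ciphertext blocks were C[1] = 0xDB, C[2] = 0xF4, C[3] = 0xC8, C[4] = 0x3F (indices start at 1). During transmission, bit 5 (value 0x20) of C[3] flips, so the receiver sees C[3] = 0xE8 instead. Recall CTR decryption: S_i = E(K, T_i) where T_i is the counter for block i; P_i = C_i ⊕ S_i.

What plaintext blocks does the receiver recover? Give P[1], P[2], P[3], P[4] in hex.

P[1] = 0x95, P[2] = 0xBB, P[3] = 0xB8, P[4] = 0x6E

Only C[3] changed, to 0xE8. In CTR, a change in C_i flips the same bit in P_i only; the keystream is unaffected. Decrypting the received ciphertext:
P[1]: T = 0x08, S = E(K, T) = 0x4E; 0xDB ⊕ 0x4E = 0x95.
P[2]: T = 0x09, S = E(K, T) = 0x4F; 0xF4 ⊕ 0x4F = 0xBB.
P[3]: T = 0x0A, S = E(K, T) = 0x50; 0xE8 ⊕ 0x50 = 0xB8.
P[4]: T = 0x0B, S = E(K, T) = 0x51; 0x3F ⊕ 0x51 = 0x6E.
Blocks that differ from the original plaintext: P[3].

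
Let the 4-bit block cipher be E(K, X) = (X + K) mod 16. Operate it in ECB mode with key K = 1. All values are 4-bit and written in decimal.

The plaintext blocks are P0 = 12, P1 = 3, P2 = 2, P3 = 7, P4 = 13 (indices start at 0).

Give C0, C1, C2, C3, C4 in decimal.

ECB encryption: C_i = E(K, P_i).
C0: E(K, 12) = 13.
C1: E(K, 3) = 4.
C2: E(K, 2) = 3.
C3: E(K, 7) = 8.
C4: E(K, 13) = 14.

C0 = 13, C1 = 4, C2 = 3, C3 = 8, C4 = 14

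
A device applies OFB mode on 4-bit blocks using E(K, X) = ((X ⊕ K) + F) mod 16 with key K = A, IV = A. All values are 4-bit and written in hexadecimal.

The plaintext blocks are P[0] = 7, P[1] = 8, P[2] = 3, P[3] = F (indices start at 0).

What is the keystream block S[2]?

D

OFB encryption: S_i = E(K, S_{i−1}) with S_{−1} = IV; C_i = P_i ⊕ S_i.
C[0]: S = E(K, A) = F; 7 ⊕ F = 8.
C[1]: S = E(K, F) = 4; 8 ⊕ 4 = C.
C[2]: S = E(K, 4) = D; 3 ⊕ D = E.
So S[2] = D.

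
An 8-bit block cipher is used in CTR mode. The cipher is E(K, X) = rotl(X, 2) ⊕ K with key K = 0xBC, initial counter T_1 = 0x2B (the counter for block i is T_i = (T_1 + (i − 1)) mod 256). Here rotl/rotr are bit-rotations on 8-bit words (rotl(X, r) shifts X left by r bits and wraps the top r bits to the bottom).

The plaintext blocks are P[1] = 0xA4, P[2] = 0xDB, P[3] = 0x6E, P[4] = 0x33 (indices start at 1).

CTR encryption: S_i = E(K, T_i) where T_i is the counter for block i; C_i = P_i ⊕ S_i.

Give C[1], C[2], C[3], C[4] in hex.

C[1]: T = 0x2B, S = E(K, T) = 0x10; 0xA4 ⊕ 0x10 = 0xB4.
C[2]: T = 0x2C, S = E(K, T) = 0x0C; 0xDB ⊕ 0x0C = 0xD7.
C[3]: T = 0x2D, S = E(K, T) = 0x08; 0x6E ⊕ 0x08 = 0x66.
C[4]: T = 0x2E, S = E(K, T) = 0x04; 0x33 ⊕ 0x04 = 0x37.

C[1] = 0xB4, C[2] = 0xD7, C[3] = 0x66, C[4] = 0x37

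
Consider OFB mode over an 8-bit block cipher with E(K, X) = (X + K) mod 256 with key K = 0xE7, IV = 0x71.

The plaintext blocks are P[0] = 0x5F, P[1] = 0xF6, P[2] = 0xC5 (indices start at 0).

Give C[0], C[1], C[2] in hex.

OFB encryption: S_i = E(K, S_{i−1}) with S_{−1} = IV; C_i = P_i ⊕ S_i.
C[0]: S = E(K, 0x71) = 0x58; 0x5F ⊕ 0x58 = 0x07.
C[1]: S = E(K, 0x58) = 0x3F; 0xF6 ⊕ 0x3F = 0xC9.
C[2]: S = E(K, 0x3F) = 0x26; 0xC5 ⊕ 0x26 = 0xE3.

C[0] = 0x07, C[1] = 0xC9, C[2] = 0xE3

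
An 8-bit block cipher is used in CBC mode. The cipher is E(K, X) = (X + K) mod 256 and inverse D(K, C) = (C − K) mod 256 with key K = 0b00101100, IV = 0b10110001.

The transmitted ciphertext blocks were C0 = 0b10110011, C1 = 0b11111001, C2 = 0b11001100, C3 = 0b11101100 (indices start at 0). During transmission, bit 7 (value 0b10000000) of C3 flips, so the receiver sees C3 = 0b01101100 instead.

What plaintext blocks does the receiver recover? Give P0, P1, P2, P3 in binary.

P0 = 0b00110110, P1 = 0b01111110, P2 = 0b01011001, P3 = 0b10001100

CBC decryption: P_i = D(K, C_i) ⊕ C_{i−1}, with C_{−1} = IV.
Only C3 changed, to 0b01101100. In CBC, a change in C_i garbles P_i and flips the same bit in P_{i+1}. Decrypting the received ciphertext:
P0: D(K, 0b10110011) = 0b10000111; 0b10000111 ⊕ 0b10110001 = 0b00110110.
P1: D(K, 0b11111001) = 0b11001101; 0b11001101 ⊕ 0b10110011 = 0b01111110.
P2: D(K, 0b11001100) = 0b10100000; 0b10100000 ⊕ 0b11111001 = 0b01011001.
P3: D(K, 0b01101100) = 0b01000000; 0b01000000 ⊕ 0b11001100 = 0b10001100.
Blocks that differ from the original plaintext: P3.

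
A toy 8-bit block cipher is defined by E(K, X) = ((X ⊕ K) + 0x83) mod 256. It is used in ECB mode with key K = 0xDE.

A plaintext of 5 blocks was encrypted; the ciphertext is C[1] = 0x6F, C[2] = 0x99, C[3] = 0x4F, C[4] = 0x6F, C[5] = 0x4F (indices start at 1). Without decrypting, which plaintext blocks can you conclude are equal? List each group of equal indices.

P[1] = P[4]; P[3] = P[5]

ECB encrypts each block independently with the same key, so equal ciphertext blocks imply equal plaintext blocks.
C[1] = C[4] = 0x6F, so P[1] = P[4].
C[3] = C[5] = 0x4F, so P[3] = P[5].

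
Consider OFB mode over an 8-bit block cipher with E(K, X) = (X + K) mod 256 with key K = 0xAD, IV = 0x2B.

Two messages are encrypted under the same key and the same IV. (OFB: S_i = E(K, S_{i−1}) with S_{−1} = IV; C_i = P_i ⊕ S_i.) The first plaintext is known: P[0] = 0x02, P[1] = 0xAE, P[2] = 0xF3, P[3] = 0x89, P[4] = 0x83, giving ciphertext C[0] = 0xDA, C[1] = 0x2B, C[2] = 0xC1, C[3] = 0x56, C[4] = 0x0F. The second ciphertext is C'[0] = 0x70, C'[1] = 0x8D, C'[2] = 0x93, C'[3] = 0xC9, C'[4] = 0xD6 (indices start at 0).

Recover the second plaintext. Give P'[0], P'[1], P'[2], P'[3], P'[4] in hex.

P'[0] = 0xA8, P'[1] = 0x08, P'[2] = 0xA1, P'[3] = 0x16, P'[4] = 0x5A

In OFB with a reused IV, both messages share the same keystream S_i, so C_i ⊕ C'_i = P_i ⊕ P'_i and thus P'_i = P_i ⊕ C_i ⊕ C'_i.
P'[0]: 0x02 ⊕ 0xDA ⊕ 0x70 = 0xA8.
P'[1]: 0xAE ⊕ 0x2B ⊕ 0x8D = 0x08.
P'[2]: 0xF3 ⊕ 0xC1 ⊕ 0x93 = 0xA1.
P'[3]: 0x89 ⊕ 0x56 ⊕ 0xC9 = 0x16.
P'[4]: 0x83 ⊕ 0x0F ⊕ 0xD6 = 0x5A.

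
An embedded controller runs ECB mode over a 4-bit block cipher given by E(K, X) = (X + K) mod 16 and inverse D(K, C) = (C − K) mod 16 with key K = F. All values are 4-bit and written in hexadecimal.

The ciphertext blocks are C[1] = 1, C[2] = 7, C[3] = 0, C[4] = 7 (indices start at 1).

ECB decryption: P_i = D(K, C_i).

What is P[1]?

P[1]: D(K, 1) = 2.

P[1] = 2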